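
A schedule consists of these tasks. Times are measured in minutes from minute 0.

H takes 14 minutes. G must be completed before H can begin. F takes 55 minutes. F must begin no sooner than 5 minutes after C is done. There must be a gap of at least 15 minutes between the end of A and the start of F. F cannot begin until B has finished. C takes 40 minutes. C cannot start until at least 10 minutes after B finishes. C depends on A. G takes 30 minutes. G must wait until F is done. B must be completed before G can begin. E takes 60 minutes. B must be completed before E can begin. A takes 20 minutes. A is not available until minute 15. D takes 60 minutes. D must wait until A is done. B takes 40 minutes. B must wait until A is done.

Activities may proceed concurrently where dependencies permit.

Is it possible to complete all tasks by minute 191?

No

A waits on its own release at minute 15, so it starts at minute 15 and finishes at 15 + 20 = minute 35.
After A (finishes minute 35), D can start at minute 35 and finishes at minute 95.
B cannot begin until A (finishes minute 35). It runs from minute 35 to 35 + 40 = minute 75.
E waits on B (finishes minute 75), so it starts at minute 75 and finishes at 75 + 60 = minute 135.
For C: B (finishes minute 75, plus 10-minute gap → minute 85); A (finishes minute 35). Taking the maximum gives a start of minute 85, and it finishes at 85 + 40 = minute 125.
For F: C (finishes minute 125, plus 5-minute gap → minute 130); A (finishes minute 35, plus 15-minute gap → minute 50); B (finishes minute 75). Taking the maximum gives a start of minute 130, and it finishes at 130 + 55 = minute 185.
G cannot start until F (finishes minute 185); B (finishes minute 75). The controlling bound is minute 185, so G finishes at 185 + 30 = minute 215.
After G (finishes minute 215), H can start at minute 215 and finishes at minute 229.
The earliest everything can be done is minute 229, which is after the deadline of 191, so it is not possible.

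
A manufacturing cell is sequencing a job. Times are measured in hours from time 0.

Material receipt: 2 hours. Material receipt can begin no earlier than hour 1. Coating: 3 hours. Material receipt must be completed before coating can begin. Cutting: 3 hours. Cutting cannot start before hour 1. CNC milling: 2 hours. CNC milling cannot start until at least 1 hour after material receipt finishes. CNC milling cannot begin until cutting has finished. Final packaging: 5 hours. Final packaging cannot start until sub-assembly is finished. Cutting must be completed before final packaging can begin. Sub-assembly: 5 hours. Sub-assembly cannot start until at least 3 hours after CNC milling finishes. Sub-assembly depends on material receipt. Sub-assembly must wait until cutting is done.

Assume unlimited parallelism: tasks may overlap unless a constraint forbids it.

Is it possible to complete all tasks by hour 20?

Yes

After its own release at hour 1, cutting can start at hour 1 and finishes at hour 4.
After its own release at hour 1, material receipt can start at hour 1 and finishes at hour 3.
Coating cannot begin until material receipt (finishes hour 3). It runs from hour 3 to 3 + 3 = hour 6.
For CNC milling: material receipt (finishes hour 3, plus 1-hour gap → hour 4); cutting (finishes hour 4). Taking the maximum gives a start of hour 4, and it finishes at 4 + 2 = hour 6.
Sub-assembly cannot start until CNC milling (finishes hour 6, plus 3-hour gap → hour 9); material receipt (finishes hour 3); cutting (finishes hour 4). The controlling bound is hour 9, so sub-assembly finishes at 9 + 5 = hour 14.
Final packaging needs all of sub-assembly (finishes hour 14); cutting (finishes hour 4). That puts its earliest start at hour 14; it finishes at 14 + 5 = hour 19.
Every task is finished by hour 19, which is no later than the deadline of 20, so the schedule is feasible.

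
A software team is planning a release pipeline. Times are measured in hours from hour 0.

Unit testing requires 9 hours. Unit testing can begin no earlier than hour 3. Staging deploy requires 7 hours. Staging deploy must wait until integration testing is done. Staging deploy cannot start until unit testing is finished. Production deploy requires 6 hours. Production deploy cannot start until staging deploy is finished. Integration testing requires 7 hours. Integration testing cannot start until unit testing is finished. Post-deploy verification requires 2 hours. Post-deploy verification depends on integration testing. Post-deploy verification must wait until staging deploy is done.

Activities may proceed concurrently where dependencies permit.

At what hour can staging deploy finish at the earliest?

Unit testing cannot begin until its own release at hour 3. It runs from hour 3 to 3 + 9 = hour 12.
Integration testing waits on unit testing (finishes hour 12), so it starts at hour 12 and finishes at 12 + 7 = hour 19.
Staging deploy cannot start until integration testing (finishes hour 19); unit testing (finishes hour 12). The controlling bound is hour 19, so staging deploy finishes at 19 + 7 = hour 26.

26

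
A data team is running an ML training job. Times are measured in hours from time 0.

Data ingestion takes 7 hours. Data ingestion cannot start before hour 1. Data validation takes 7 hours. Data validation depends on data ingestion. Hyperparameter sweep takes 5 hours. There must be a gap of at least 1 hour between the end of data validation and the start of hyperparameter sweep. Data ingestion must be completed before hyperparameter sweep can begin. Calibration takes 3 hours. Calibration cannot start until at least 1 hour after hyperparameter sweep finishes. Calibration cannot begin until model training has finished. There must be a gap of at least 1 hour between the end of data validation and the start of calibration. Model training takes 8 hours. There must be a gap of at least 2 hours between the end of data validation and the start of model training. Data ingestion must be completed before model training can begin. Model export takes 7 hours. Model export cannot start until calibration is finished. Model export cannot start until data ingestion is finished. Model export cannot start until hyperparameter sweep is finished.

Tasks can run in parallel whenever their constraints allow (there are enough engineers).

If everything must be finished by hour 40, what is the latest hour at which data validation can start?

13

Nothing follows model export; the deadline of hour 40 is its only limit. It must start by 40 − 7 = hour 33.
Calibration must finish before model export (must start by hour 33). With a 3-hour duration, calibration must start by 33 − 3 = hour 30.
Hyperparameter sweep must finish in time for calibration (must start by hour 30, minus 1-hour gap → hour 29); model export (must start by hour 33). The tightest is hour 29, so hyperparameter sweep must start by 29 − 5 = hour 24.
Model training must finish before calibration (must start by hour 30). With an 8-hour duration, model training must start by 30 − 8 = hour 22.
Data validation feeds hyperparameter sweep (must start by hour 24, minus 1-hour gap → hour 23); model training (must start by hour 22, minus 2-hour gap → hour 20); calibration (must start by hour 30, minus 1-hour gap → hour 29). Taking the minimum, data validation must finish by hour 20 and start by 20 − 7 = hour 13.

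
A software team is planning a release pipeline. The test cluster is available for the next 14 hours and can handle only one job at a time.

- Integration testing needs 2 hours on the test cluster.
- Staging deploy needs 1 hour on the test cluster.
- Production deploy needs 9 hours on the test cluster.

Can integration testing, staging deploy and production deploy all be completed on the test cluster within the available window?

Yes

Running back to back, the jobs need 2 + 1 + 9 = 12 hours on the test cluster.
Since 12 ≤ 14, they fit within the window.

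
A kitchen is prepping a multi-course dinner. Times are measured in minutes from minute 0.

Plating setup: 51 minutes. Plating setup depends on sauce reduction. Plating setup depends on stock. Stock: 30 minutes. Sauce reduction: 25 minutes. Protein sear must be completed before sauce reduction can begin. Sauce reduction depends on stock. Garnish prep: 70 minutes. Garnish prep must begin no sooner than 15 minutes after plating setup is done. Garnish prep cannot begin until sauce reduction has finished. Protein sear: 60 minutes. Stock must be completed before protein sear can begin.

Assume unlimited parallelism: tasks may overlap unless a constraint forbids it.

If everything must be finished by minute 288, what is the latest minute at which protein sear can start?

Garnish prep has no dependents, so it just needs to finish by minute 288. Starting by 288 − 70 = minute 218 achieves that.
Plating setup must finish before garnish prep (must start by minute 218, minus 15-minute gap → minute 203). With a 51-minute duration, plating setup must start by 203 − 51 = minute 152.
Sauce reduction must finish in time for plating setup (must start by minute 152); garnish prep (must start by minute 218). The tightest is minute 152, so sauce reduction must start by 152 − 25 = minute 127.
Protein sear feeds into sauce reduction (must start by minute 127); so protein sear must finish by minute 127 and therefore start by minute 67.

67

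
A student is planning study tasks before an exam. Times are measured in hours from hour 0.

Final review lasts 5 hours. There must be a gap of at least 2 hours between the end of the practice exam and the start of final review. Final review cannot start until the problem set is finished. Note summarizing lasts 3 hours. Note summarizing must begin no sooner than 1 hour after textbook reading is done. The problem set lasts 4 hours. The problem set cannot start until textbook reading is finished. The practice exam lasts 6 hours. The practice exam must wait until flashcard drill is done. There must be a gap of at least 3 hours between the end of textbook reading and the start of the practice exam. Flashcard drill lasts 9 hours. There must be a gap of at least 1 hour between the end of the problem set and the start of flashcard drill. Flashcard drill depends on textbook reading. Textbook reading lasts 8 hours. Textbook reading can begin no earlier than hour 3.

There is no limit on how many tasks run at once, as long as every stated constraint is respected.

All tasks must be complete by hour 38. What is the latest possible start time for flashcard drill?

Final review has no dependents, so it just needs to finish by hour 38. Starting by 38 − 5 = hour 33 achieves that.
Since final review (must start by hour 33, minus 2-hour gap → hour 31) depends on it, the practice exam must finish by hour 31. Backing off its 6-hour duration gives a latest start of hour 25.
Flashcard drill must finish before the practice exam (must start by hour 25). With a 9-hour duration, flashcard drill must start by 25 − 9 = hour 16.

16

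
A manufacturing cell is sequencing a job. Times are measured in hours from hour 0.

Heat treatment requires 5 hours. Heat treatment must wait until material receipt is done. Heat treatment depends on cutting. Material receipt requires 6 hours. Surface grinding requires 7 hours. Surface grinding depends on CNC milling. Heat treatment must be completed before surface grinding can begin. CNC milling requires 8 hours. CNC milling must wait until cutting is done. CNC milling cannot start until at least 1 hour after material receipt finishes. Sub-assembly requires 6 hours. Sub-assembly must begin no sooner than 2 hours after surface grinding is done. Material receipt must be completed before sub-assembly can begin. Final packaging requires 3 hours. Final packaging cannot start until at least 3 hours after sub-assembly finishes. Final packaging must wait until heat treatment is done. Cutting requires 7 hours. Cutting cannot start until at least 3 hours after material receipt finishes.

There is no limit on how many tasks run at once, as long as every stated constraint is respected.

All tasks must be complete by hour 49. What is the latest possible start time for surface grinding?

28

Nothing follows final packaging; the deadline of hour 49 is its only limit. It must start by 49 − 3 = hour 46.
Since final packaging (must start by hour 46, minus 3-hour gap → hour 43) depends on it, sub-assembly must finish by hour 43. Backing off its 6-hour duration gives a latest start of hour 37.
Surface grinding has to be done before sub-assembly (must start by hour 37, minus 2-hour gap → hour 35). That means finishing by hour 35, i.e. starting by 35 − 7 = hour 28.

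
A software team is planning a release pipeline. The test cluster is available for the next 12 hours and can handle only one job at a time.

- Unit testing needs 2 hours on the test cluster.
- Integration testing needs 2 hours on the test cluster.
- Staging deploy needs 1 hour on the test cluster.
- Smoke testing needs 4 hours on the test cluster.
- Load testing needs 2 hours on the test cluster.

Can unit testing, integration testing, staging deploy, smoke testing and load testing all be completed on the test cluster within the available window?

Running back to back, the jobs need 2 + 2 + 1 + 4 + 2 = 11 hours on the test cluster.
Since 11 ≤ 12, they fit within the window.

Yes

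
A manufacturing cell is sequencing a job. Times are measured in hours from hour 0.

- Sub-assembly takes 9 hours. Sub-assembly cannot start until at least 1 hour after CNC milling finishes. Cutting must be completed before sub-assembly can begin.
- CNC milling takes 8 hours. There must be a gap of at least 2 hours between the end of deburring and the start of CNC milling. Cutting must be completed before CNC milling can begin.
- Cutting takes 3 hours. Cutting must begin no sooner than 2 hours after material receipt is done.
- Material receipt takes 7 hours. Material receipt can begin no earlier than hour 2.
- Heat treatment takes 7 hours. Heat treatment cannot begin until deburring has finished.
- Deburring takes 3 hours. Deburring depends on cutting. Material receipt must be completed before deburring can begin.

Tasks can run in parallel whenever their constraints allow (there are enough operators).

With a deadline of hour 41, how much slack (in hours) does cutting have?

4

Material receipt waits on its own release at hour 2, so it starts at hour 2 and finishes at 2 + 7 = hour 9.
Cutting waits on material receipt (finishes hour 9, plus 2-hour gap → hour 11), so it starts at hour 11 and finishes at 11 + 3 = hour 14.

Working backward from the deadline:
To finish by hour 41, sub-assembly (duration 9) must start no later than hour 32.
Since sub-assembly (must start by hour 32, minus 1-hour gap → hour 31) depends on it, CNC milling must finish by hour 31. Backing off its 8-hour duration gives a latest start of hour 23.
Nothing follows heat treatment; the deadline of hour 41 is its only limit. It must start by 41 − 7 = hour 34.
Deburring must finish in time for CNC milling (must start by hour 23, minus 2-hour gap → hour 21); heat treatment (must start by hour 34). The tightest is hour 21, so deburring must start by 21 − 3 = hour 18.
For cutting: deburring (must start by hour 18); CNC milling (must start by hour 23); sub-assembly (must start by hour 32). The most restrictive is hour 18; with a 3-hour duration, cutting must start by hour 15.
So cutting can start as early as hour 11 and as late as hour 15, giving 15 − 11 = 4 hours of slack.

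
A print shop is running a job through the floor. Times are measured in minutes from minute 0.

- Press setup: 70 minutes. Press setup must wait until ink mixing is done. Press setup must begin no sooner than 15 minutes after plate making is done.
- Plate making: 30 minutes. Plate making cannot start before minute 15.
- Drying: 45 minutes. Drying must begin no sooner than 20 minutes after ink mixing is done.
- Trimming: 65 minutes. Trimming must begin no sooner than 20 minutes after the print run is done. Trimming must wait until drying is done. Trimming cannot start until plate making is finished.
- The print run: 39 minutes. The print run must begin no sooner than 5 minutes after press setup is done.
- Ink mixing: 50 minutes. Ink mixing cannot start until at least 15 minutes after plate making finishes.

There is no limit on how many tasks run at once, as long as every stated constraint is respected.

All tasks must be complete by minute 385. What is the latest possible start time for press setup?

186

To finish by minute 385, trimming (duration 65) must start no later than minute 320.
The print run has to be done before trimming (must start by minute 320, minus 20-minute gap → minute 300). That means finishing by minute 300, i.e. starting by 300 − 39 = minute 261.
Since the print run (must start by minute 261, minus 5-minute gap → minute 256) depends on it, press setup must finish by minute 256. Backing off its 70-minute duration gives a latest start of minute 186.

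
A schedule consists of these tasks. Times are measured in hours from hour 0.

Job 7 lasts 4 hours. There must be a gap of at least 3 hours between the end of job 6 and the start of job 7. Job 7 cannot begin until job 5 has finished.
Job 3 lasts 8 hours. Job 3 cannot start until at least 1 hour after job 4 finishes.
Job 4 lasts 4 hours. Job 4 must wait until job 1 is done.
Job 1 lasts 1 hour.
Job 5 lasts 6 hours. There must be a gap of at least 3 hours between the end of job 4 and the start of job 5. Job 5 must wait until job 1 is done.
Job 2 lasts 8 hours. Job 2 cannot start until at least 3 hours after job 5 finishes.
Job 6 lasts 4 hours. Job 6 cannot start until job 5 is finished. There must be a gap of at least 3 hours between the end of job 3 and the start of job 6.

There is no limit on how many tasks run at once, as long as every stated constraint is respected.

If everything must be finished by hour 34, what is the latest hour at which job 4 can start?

7

Job 7 must finish by hour 34; it takes 4 hours, so it must start by 34 − 4 = hour 30.
Job 6 must finish before job 7 (must start by hour 30, minus 3-hour gap → hour 27). With a 4-hour duration, job 6 must start by 27 − 4 = hour 23.
Job 3 has to be done before job 6 (must start by hour 23, minus 3-hour gap → hour 20). That means finishing by hour 20, i.e. starting by 20 − 8 = hour 12.
Job 2 has no dependents, so it just needs to finish by hour 34. Starting by 34 − 8 = hour 26 achieves that.
Job 5 must finish in time for job 2 (must start by hour 26, minus 3-hour gap → hour 23); job 6 (must start by hour 23); job 7 (must start by hour 30). The tightest is hour 23, so job 5 must start by 23 − 6 = hour 17.
Job 4 has several dependents: job 3 (must start by hour 12, minus 1-hour gap → hour 11); job 5 (must start by hour 17, minus 3-hour gap → hour 14). The earliest of those limits is hour 11, so job 4 must start by 11 − 4 = hour 7.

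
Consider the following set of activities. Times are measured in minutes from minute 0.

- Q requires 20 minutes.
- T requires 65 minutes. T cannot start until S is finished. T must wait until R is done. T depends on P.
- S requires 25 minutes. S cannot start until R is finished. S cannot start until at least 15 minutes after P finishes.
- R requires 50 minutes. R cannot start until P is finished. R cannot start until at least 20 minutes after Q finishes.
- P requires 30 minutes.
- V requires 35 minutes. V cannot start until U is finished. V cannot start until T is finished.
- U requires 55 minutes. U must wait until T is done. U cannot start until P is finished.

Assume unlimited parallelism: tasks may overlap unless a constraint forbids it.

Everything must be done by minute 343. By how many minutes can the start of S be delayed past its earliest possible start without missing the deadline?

73

Nothing blocks Q, so it runs from minute 0 to minute 20.
Nothing blocks P, so it runs from minute 0 to minute 30.
R needs all of P (finishes minute 30); Q (finishes minute 20, plus 20-minute gap → minute 40). That puts its earliest start at minute 40; it finishes at 40 + 50 = minute 90.
S has to wait for R (finishes minute 90); P (finishes minute 30, plus 15-minute gap → minute 45). The latest of these is minute 90, so S runs minute 90 to 90 + 25 = minute 115.

Working backward from the deadline:
Nothing follows V; the deadline of minute 343 is its only limit. It must start by 343 − 35 = minute 308.
Since V (must start by minute 308) depends on it, U must finish by minute 308. Backing off its 55-minute duration gives a latest start of minute 253.
T feeds U (must start by minute 253); V (must start by minute 308). Taking the minimum, T must finish by minute 253 and start by 253 − 65 = minute 188.
S must finish before T (must start by minute 188). With a 25-minute duration, S must start by 188 − 25 = minute 163.
So S can start as early as minute 90 and as late as minute 163, giving 163 − 90 = 73 minutes of slack.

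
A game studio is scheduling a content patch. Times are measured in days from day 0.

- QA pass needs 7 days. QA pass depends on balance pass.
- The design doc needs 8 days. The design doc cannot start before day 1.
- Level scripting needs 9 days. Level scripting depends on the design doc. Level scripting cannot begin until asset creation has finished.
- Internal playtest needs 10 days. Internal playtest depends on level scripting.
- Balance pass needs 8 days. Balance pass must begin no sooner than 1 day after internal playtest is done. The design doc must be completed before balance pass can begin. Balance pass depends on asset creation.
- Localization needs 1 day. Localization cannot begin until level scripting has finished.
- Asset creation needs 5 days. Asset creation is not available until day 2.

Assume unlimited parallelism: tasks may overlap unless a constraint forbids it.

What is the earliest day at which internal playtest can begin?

18

After its own release at day 2, asset creation can start at day 2 and finishes at day 7.
After its own release at day 1, the design doc can start at day 1 and finishes at day 9.
For level scripting: the design doc (finishes day 9); asset creation (finishes day 7). Taking the maximum gives a start of day 9, and it finishes at 9 + 9 = day 18.
Internal playtest waits on level scripting (finishes day 18), so the earliest it can start is day 18.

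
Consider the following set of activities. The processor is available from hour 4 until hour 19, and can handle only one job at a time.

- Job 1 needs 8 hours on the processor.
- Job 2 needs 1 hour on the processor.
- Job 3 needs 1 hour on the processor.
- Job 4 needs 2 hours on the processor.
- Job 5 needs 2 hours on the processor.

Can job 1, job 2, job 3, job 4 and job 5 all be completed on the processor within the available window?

The processor window is 19 − 4 = 15 hours.
Running back to back, the jobs need 8 + 1 + 1 + 2 + 2 = 14 hours on the processor.
Since 14 ≤ 15, they fit within the window.

Yes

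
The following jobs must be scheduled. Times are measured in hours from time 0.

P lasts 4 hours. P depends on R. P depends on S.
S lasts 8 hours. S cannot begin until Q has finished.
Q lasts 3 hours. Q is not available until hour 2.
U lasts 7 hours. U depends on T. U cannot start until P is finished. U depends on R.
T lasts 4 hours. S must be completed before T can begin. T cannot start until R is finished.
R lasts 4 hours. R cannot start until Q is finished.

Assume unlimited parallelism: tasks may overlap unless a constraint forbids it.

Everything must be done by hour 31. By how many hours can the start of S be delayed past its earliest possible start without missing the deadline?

7

After its own release at hour 2, Q can start at hour 2 and finishes at hour 5.
S cannot begin until Q (finishes hour 5). It runs from hour 5 to 5 + 8 = hour 13.

Working backward from the deadline:
U must finish by hour 31; it takes 7 hours, so it must start by 31 − 7 = hour 24.
P feeds into U (must start by hour 24); so P must finish by hour 24 and therefore start by hour 20.
T feeds into U (must start by hour 24); so T must finish by hour 24 and therefore start by hour 20.
S feeds P (must start by hour 20); T (must start by hour 20). Taking the minimum, S must finish by hour 20 and start by 20 − 8 = hour 12.
So S can start as early as hour 5 and as late as hour 12, giving 12 − 5 = 7 hours of slack.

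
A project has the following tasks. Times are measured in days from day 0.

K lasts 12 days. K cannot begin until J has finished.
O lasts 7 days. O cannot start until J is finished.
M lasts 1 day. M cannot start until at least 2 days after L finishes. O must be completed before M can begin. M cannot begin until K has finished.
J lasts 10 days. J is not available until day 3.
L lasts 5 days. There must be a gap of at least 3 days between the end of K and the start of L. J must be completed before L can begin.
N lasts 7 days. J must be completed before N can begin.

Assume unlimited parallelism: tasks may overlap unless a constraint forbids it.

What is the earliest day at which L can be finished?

33

J waits on its own release at day 3, so it starts at day 3 and finishes at 3 + 10 = day 13.
K cannot begin until J (finishes day 13). It runs from day 13 to 13 + 12 = day 25.
L has to wait for K (finishes day 25, plus 3-day gap → day 28); J (finishes day 13). The latest of these is day 28, so L runs day 28 to 28 + 5 = day 33.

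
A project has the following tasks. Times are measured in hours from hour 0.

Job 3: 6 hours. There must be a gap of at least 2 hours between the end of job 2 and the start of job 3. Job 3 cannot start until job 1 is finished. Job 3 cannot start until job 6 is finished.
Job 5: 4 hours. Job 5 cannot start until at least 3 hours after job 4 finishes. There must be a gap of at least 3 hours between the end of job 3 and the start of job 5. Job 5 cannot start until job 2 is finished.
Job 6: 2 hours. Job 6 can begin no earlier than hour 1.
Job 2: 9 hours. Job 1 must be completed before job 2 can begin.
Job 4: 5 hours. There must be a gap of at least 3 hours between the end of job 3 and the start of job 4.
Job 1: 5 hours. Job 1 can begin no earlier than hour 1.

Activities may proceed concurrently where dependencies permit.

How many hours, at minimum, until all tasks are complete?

38

Job 6 waits on its own release at hour 1, so it starts at hour 1 and finishes at 1 + 2 = hour 3.
Job 1 cannot begin until its own release at hour 1. It runs from hour 1 to 1 + 5 = hour 6.
After job 1 (finishes hour 6), job 2 can start at hour 6 and finishes at hour 15.
Job 3 has to wait for job 2 (finishes hour 15, plus 2-hour gap → hour 17); job 1 (finishes hour 6); job 6 (finishes hour 3). The latest of these is hour 17, so job 3 runs hour 17 to 17 + 6 = hour 23.
Job 4 cannot begin until job 3 (finishes hour 23, plus 3-hour gap → hour 26). It runs from hour 26 to 26 + 5 = hour 31.
Job 5 needs all of job 4 (finishes hour 31, plus 3-hour gap → hour 34); job 3 (finishes hour 23, plus 3-hour gap → hour 26); job 2 (finishes hour 15). That puts its earliest start at hour 34; it finishes at 34 + 4 = hour 38.
All tasks are finished once the last one completes. Finish times: Job 1 at 6, Job 2 at 15, Job 3 at 23, Job 4 at 31, Job 5 at 38, Job 6 at 3. The latest is hour 38.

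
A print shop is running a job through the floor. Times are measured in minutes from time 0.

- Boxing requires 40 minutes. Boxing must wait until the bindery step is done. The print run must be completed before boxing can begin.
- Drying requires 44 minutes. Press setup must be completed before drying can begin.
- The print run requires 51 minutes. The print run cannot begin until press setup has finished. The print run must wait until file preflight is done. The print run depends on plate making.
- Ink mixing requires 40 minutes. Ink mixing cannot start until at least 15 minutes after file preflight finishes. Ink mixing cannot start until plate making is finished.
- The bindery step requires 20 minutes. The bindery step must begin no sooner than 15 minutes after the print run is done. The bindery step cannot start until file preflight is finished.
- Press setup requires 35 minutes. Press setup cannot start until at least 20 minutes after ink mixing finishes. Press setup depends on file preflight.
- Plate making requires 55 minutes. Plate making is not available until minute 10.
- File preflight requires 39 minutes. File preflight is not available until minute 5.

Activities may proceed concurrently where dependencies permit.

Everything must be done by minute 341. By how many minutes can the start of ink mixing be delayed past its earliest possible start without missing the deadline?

55

Plate making cannot begin until its own release at minute 10. It runs from minute 10 to 10 + 55 = minute 65.
File preflight cannot begin until its own release at minute 5. It runs from minute 5 to 5 + 39 = minute 44.
Ink mixing cannot start until file preflight (finishes minute 44, plus 15-minute gap → minute 59); plate making (finishes minute 65). The controlling bound is minute 65, so ink mixing finishes at 65 + 40 = minute 105.

Working backward from the deadline:
Boxing must finish by minute 341; it takes 40 minutes, so it must start by 341 − 40 = minute 301.
The bindery step has to be done before boxing (must start by minute 301). That means finishing by minute 301, i.e. starting by 301 − 20 = minute 281.
The print run has several dependents: the bindery step (must start by minute 281, minus 15-minute gap → minute 266); boxing (must start by minute 301). The earliest of those limits is minute 266, so the print run must start by 266 − 51 = minute 215.
Drying must finish by minute 341; it takes 44 minutes, so it must start by 341 − 44 = minute 297.
Press setup feeds the print run (must start by minute 215); drying (must start by minute 297). Taking the minimum, press setup must finish by minute 215 and start by 215 − 35 = minute 180.
Ink mixing must finish before press setup (must start by minute 180, minus 20-minute gap → minute 160). With a 40-minute duration, ink mixing must start by 160 − 40 = minute 120.
So ink mixing can start as early as minute 65 and as late as minute 120, giving 120 − 65 = 55 minutes of slack.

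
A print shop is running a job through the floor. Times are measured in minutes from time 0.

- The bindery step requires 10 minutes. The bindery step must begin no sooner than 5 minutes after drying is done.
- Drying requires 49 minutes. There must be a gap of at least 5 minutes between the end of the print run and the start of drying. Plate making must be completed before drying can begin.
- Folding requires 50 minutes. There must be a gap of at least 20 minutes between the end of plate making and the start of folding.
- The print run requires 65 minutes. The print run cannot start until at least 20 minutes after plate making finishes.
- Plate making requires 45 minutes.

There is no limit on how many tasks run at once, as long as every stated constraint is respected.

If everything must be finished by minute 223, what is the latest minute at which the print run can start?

89

Nothing follows the bindery step; the deadline of minute 223 is its only limit. It must start by 223 − 10 = minute 213.
Drying must finish before the bindery step (must start by minute 213, minus 5-minute gap → minute 208). With a 49-minute duration, drying must start by 208 − 49 = minute 159.
The print run feeds into drying (must start by minute 159, minus 5-minute gap → minute 154); so the print run must finish by minute 154 and therefore start by minute 89.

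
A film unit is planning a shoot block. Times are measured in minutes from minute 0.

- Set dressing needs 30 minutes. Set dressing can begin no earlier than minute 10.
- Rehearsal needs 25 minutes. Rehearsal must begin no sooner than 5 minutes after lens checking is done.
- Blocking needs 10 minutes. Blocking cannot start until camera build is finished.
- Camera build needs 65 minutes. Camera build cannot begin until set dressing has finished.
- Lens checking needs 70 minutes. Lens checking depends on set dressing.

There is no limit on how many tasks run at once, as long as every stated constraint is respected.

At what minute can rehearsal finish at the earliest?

After its own release at minute 10, set dressing can start at minute 10 and finishes at minute 40.
Lens checking cannot begin until set dressing (finishes minute 40). It runs from minute 40 to 40 + 70 = minute 110.
After lens checking (finishes minute 110, plus 5-minute gap → minute 115), rehearsal can start at minute 115 and finishes at minute 140.

140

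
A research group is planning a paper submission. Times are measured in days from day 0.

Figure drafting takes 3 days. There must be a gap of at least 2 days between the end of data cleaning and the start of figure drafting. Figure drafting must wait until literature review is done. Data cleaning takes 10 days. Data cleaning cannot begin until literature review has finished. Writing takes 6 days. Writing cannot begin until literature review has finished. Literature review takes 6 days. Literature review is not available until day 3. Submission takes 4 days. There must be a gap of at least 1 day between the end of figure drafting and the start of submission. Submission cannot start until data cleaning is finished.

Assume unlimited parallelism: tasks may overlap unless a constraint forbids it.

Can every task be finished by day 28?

No

Literature review cannot begin until its own release at day 3. It runs from day 3 to 3 + 6 = day 9.
Writing waits on literature review (finishes day 9), so it starts at day 9 and finishes at 9 + 6 = day 15.
After literature review (finishes day 9), data cleaning can start at day 9 and finishes at day 19.
Figure drafting has to wait for data cleaning (finishes day 19, plus 2-day gap → day 21); literature review (finishes day 9). The latest of these is day 21, so figure drafting runs day 21 to 21 + 3 = day 24.
Submission has to wait for figure drafting (finishes day 24, plus 1-day gap → day 25); data cleaning (finishes day 19). The latest of these is day 25, so submission runs day 25 to 25 + 4 = day 29.
The earliest everything can be done is day 29, which is after the deadline of 28, so it is not possible.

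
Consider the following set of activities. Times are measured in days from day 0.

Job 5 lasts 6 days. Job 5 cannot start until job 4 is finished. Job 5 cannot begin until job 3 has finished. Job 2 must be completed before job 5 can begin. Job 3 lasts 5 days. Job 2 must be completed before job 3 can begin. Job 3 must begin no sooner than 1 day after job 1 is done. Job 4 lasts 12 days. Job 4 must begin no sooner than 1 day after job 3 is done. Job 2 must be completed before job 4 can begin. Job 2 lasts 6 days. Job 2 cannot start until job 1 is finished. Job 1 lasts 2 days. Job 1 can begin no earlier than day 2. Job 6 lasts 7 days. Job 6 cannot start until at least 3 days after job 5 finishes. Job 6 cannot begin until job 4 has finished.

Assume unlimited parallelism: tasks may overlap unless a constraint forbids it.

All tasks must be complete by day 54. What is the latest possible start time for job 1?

12

Job 6 must finish by day 54; it takes 7 days, so it must start by 54 − 7 = day 47.
Since job 6 (must start by day 47, minus 3-day gap → day 44) depends on it, job 5 must finish by day 44. Backing off its 6-day duration gives a latest start of day 38.
For job 4: job 5 (must start by day 38); job 6 (must start by day 47). The most restrictive is day 38; with a 12-day duration, job 4 must start by day 26.
Job 3 feeds job 4 (must start by day 26, minus 1-day gap → day 25); job 5 (must start by day 38). Taking the minimum, job 3 must finish by day 25 and start by 25 − 5 = day 20.
Job 2 must finish in time for job 3 (must start by day 20); job 4 (must start by day 26); job 5 (must start by day 38). The tightest is day 20, so job 2 must start by 20 − 6 = day 14.
Job 1 feeds job 2 (must start by day 14); job 3 (must start by day 20, minus 1-day gap → day 19). Taking the minimum, job 1 must finish by day 14 and start by 14 − 2 = day 12.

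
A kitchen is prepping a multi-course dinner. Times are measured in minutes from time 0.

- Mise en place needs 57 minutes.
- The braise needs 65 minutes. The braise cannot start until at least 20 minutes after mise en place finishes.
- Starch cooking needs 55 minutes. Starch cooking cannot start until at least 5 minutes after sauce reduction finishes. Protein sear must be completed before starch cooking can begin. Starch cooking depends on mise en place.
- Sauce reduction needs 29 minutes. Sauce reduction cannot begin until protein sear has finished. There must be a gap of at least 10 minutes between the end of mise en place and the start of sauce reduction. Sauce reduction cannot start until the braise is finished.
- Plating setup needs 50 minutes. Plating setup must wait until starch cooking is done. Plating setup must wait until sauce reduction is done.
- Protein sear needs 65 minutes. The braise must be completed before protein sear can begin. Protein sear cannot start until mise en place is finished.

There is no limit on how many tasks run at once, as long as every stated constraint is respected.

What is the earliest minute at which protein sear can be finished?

207

Mise en place can start immediately at minute 0; it finishes at minute 57.
After mise en place (finishes minute 57, plus 20-minute gap → minute 77), the braise can start at minute 77 and finishes at minute 142.
Protein sear needs all of the braise (finishes minute 142); mise en place (finishes minute 57). That puts its earliest start at minute 142; it finishes at 142 + 65 = minute 207.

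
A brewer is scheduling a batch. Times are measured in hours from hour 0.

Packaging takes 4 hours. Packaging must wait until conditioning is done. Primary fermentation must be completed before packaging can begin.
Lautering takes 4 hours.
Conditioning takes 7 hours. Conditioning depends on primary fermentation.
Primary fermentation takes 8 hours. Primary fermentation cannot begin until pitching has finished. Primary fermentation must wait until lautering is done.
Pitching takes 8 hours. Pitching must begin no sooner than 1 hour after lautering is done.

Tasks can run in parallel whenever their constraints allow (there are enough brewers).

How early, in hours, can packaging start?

Nothing blocks lautering, so it runs from hour 0 to hour 4.
Pitching waits on lautering (finishes hour 4, plus 1-hour gap → hour 5), so it starts at hour 5 and finishes at 5 + 8 = hour 13.
Primary fermentation has to wait for pitching (finishes hour 13); lautering (finishes hour 4). The latest of these is hour 13, so primary fermentation runs hour 13 to 13 + 8 = hour 21.
After primary fermentation (finishes hour 21), conditioning can start at hour 21 and finishes at hour 28.
Packaging waits on conditioning (finishes hour 28); primary fermentation (finishes hour 21). The latest of these is hour 28, which is the earliest packaging can start.

28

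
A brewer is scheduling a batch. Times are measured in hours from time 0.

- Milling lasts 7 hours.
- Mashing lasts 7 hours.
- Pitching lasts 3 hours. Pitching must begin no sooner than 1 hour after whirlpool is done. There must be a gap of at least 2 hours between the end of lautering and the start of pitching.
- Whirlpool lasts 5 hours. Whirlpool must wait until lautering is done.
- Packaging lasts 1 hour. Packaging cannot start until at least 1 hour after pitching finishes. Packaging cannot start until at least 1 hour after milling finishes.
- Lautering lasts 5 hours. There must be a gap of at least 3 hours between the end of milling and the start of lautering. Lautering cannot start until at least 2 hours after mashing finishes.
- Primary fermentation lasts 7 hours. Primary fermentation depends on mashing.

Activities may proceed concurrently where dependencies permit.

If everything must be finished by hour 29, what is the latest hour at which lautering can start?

13

Packaging must finish by hour 29; it takes 1 hour, so it must start by 29 − 1 = hour 28.
Pitching must finish before packaging (must start by hour 28, minus 1-hour gap → hour 27). With a 3-hour duration, pitching must start by 27 − 3 = hour 24.
Whirlpool must finish before pitching (must start by hour 24, minus 1-hour gap → hour 23). With a 5-hour duration, whirlpool must start by 23 − 5 = hour 18.
Lautering must finish in time for whirlpool (must start by hour 18); pitching (must start by hour 24, minus 2-hour gap → hour 22). The tightest is hour 18, so lautering must start by 18 − 5 = hour 13.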